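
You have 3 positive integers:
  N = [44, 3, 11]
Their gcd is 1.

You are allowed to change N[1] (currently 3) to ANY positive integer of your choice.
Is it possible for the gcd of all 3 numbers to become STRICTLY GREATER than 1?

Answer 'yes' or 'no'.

Answer: yes

Derivation:
Current gcd = 1
gcd of all OTHER numbers (without N[1]=3): gcd([44, 11]) = 11
The new gcd after any change is gcd(11, new_value).
This can be at most 11.
Since 11 > old gcd 1, the gcd CAN increase (e.g., set N[1] = 11).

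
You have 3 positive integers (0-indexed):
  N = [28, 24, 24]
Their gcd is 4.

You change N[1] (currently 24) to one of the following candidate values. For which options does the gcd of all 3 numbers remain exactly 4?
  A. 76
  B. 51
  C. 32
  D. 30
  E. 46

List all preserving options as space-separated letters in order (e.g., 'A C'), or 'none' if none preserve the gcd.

Old gcd = 4; gcd of others (without N[1]) = 4
New gcd for candidate v: gcd(4, v). Preserves old gcd iff gcd(4, v) = 4.
  Option A: v=76, gcd(4,76)=4 -> preserves
  Option B: v=51, gcd(4,51)=1 -> changes
  Option C: v=32, gcd(4,32)=4 -> preserves
  Option D: v=30, gcd(4,30)=2 -> changes
  Option E: v=46, gcd(4,46)=2 -> changes

Answer: A C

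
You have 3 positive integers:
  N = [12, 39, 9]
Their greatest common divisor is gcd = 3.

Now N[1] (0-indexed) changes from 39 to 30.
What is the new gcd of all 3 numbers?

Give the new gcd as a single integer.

Numbers: [12, 39, 9], gcd = 3
Change: index 1, 39 -> 30
gcd of the OTHER numbers (without index 1): gcd([12, 9]) = 3
New gcd = gcd(g_others, new_val) = gcd(3, 30) = 3

Answer: 3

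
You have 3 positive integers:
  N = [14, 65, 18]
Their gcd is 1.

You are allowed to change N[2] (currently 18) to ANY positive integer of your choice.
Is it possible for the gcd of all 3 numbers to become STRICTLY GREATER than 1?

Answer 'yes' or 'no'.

Answer: no

Derivation:
Current gcd = 1
gcd of all OTHER numbers (without N[2]=18): gcd([14, 65]) = 1
The new gcd after any change is gcd(1, new_value).
This can be at most 1.
Since 1 = old gcd 1, the gcd can only stay the same or decrease.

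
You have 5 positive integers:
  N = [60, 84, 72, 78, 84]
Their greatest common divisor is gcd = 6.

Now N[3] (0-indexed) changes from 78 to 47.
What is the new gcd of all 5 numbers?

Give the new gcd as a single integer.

Numbers: [60, 84, 72, 78, 84], gcd = 6
Change: index 3, 78 -> 47
gcd of the OTHER numbers (without index 3): gcd([60, 84, 72, 84]) = 12
New gcd = gcd(g_others, new_val) = gcd(12, 47) = 1

Answer: 1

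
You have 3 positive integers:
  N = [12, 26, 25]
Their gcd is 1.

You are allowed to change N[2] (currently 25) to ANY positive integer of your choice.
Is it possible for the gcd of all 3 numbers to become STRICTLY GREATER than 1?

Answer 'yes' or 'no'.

Current gcd = 1
gcd of all OTHER numbers (without N[2]=25): gcd([12, 26]) = 2
The new gcd after any change is gcd(2, new_value).
This can be at most 2.
Since 2 > old gcd 1, the gcd CAN increase (e.g., set N[2] = 2).

Answer: yes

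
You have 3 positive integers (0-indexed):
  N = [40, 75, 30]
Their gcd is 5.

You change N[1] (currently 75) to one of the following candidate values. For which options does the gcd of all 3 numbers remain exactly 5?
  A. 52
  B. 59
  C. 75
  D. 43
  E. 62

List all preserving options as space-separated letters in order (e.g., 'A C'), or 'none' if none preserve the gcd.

Old gcd = 5; gcd of others (without N[1]) = 10
New gcd for candidate v: gcd(10, v). Preserves old gcd iff gcd(10, v) = 5.
  Option A: v=52, gcd(10,52)=2 -> changes
  Option B: v=59, gcd(10,59)=1 -> changes
  Option C: v=75, gcd(10,75)=5 -> preserves
  Option D: v=43, gcd(10,43)=1 -> changes
  Option E: v=62, gcd(10,62)=2 -> changes

Answer: C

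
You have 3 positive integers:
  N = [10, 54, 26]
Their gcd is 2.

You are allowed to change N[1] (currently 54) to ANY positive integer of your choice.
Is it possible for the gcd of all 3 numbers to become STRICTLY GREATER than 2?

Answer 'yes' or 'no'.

Current gcd = 2
gcd of all OTHER numbers (without N[1]=54): gcd([10, 26]) = 2
The new gcd after any change is gcd(2, new_value).
This can be at most 2.
Since 2 = old gcd 2, the gcd can only stay the same or decrease.

Answer: no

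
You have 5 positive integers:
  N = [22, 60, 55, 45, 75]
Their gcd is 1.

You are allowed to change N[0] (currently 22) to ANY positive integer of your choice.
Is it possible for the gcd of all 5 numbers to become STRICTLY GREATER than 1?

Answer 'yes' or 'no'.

Answer: yes

Derivation:
Current gcd = 1
gcd of all OTHER numbers (without N[0]=22): gcd([60, 55, 45, 75]) = 5
The new gcd after any change is gcd(5, new_value).
This can be at most 5.
Since 5 > old gcd 1, the gcd CAN increase (e.g., set N[0] = 5).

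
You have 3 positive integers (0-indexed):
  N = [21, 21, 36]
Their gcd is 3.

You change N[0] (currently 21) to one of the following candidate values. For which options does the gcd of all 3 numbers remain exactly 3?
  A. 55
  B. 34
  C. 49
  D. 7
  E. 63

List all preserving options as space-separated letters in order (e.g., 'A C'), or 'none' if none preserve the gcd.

Old gcd = 3; gcd of others (without N[0]) = 3
New gcd for candidate v: gcd(3, v). Preserves old gcd iff gcd(3, v) = 3.
  Option A: v=55, gcd(3,55)=1 -> changes
  Option B: v=34, gcd(3,34)=1 -> changes
  Option C: v=49, gcd(3,49)=1 -> changes
  Option D: v=7, gcd(3,7)=1 -> changes
  Option E: v=63, gcd(3,63)=3 -> preserves

Answer: E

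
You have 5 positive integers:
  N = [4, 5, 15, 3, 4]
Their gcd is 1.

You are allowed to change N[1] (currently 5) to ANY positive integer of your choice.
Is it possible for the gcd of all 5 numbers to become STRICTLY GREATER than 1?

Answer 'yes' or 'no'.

Answer: no

Derivation:
Current gcd = 1
gcd of all OTHER numbers (without N[1]=5): gcd([4, 15, 3, 4]) = 1
The new gcd after any change is gcd(1, new_value).
This can be at most 1.
Since 1 = old gcd 1, the gcd can only stay the same or decrease.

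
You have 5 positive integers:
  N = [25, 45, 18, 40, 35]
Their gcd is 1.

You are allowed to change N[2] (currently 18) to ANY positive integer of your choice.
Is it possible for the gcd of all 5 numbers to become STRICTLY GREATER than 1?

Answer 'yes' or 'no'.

Answer: yes

Derivation:
Current gcd = 1
gcd of all OTHER numbers (without N[2]=18): gcd([25, 45, 40, 35]) = 5
The new gcd after any change is gcd(5, new_value).
This can be at most 5.
Since 5 > old gcd 1, the gcd CAN increase (e.g., set N[2] = 5).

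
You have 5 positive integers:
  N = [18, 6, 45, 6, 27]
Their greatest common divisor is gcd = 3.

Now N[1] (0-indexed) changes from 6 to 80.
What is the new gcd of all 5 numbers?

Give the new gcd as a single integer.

Answer: 1

Derivation:
Numbers: [18, 6, 45, 6, 27], gcd = 3
Change: index 1, 6 -> 80
gcd of the OTHER numbers (without index 1): gcd([18, 45, 6, 27]) = 3
New gcd = gcd(g_others, new_val) = gcd(3, 80) = 1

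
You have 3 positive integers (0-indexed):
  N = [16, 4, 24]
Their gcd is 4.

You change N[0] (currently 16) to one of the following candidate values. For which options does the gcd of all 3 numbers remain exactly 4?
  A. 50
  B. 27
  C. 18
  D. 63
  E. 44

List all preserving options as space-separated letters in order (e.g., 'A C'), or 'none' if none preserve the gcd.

Answer: E

Derivation:
Old gcd = 4; gcd of others (without N[0]) = 4
New gcd for candidate v: gcd(4, v). Preserves old gcd iff gcd(4, v) = 4.
  Option A: v=50, gcd(4,50)=2 -> changes
  Option B: v=27, gcd(4,27)=1 -> changes
  Option C: v=18, gcd(4,18)=2 -> changes
  Option D: v=63, gcd(4,63)=1 -> changes
  Option E: v=44, gcd(4,44)=4 -> preserves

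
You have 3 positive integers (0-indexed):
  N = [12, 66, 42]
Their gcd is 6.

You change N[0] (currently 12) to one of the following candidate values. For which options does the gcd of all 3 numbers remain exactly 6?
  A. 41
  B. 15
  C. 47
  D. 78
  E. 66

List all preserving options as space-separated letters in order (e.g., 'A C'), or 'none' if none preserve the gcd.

Answer: D E

Derivation:
Old gcd = 6; gcd of others (without N[0]) = 6
New gcd for candidate v: gcd(6, v). Preserves old gcd iff gcd(6, v) = 6.
  Option A: v=41, gcd(6,41)=1 -> changes
  Option B: v=15, gcd(6,15)=3 -> changes
  Option C: v=47, gcd(6,47)=1 -> changes
  Option D: v=78, gcd(6,78)=6 -> preserves
  Option E: v=66, gcd(6,66)=6 -> preserves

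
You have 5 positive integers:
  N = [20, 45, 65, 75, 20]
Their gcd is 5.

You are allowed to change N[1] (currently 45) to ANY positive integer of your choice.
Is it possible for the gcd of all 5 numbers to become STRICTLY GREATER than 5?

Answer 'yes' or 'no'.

Answer: no

Derivation:
Current gcd = 5
gcd of all OTHER numbers (without N[1]=45): gcd([20, 65, 75, 20]) = 5
The new gcd after any change is gcd(5, new_value).
This can be at most 5.
Since 5 = old gcd 5, the gcd can only stay the same or decrease.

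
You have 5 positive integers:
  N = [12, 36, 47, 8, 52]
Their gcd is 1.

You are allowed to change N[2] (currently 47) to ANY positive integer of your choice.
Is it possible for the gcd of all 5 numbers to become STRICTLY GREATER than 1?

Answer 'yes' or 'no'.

Current gcd = 1
gcd of all OTHER numbers (without N[2]=47): gcd([12, 36, 8, 52]) = 4
The new gcd after any change is gcd(4, new_value).
This can be at most 4.
Since 4 > old gcd 1, the gcd CAN increase (e.g., set N[2] = 4).

Answer: yes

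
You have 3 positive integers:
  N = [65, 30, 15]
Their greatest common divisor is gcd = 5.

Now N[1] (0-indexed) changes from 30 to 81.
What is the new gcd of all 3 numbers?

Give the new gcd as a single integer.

Answer: 1

Derivation:
Numbers: [65, 30, 15], gcd = 5
Change: index 1, 30 -> 81
gcd of the OTHER numbers (without index 1): gcd([65, 15]) = 5
New gcd = gcd(g_others, new_val) = gcd(5, 81) = 1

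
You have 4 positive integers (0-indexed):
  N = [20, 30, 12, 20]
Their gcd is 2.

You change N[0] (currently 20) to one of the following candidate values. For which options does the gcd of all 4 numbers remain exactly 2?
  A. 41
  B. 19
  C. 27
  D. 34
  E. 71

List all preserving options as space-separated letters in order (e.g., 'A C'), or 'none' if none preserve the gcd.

Answer: D

Derivation:
Old gcd = 2; gcd of others (without N[0]) = 2
New gcd for candidate v: gcd(2, v). Preserves old gcd iff gcd(2, v) = 2.
  Option A: v=41, gcd(2,41)=1 -> changes
  Option B: v=19, gcd(2,19)=1 -> changes
  Option C: v=27, gcd(2,27)=1 -> changes
  Option D: v=34, gcd(2,34)=2 -> preserves
  Option E: v=71, gcd(2,71)=1 -> changes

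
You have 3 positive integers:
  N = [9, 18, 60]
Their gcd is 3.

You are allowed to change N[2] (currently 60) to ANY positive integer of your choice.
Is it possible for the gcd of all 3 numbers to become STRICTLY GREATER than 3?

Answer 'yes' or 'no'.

Current gcd = 3
gcd of all OTHER numbers (without N[2]=60): gcd([9, 18]) = 9
The new gcd after any change is gcd(9, new_value).
This can be at most 9.
Since 9 > old gcd 3, the gcd CAN increase (e.g., set N[2] = 9).

Answer: yes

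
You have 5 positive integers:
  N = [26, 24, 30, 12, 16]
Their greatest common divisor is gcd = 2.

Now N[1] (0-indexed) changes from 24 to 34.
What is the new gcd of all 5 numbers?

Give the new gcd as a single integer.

Numbers: [26, 24, 30, 12, 16], gcd = 2
Change: index 1, 24 -> 34
gcd of the OTHER numbers (without index 1): gcd([26, 30, 12, 16]) = 2
New gcd = gcd(g_others, new_val) = gcd(2, 34) = 2

Answer: 2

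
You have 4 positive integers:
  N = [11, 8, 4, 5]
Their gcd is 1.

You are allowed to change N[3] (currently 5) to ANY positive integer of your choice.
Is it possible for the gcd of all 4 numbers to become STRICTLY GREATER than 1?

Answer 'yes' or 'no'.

Current gcd = 1
gcd of all OTHER numbers (without N[3]=5): gcd([11, 8, 4]) = 1
The new gcd after any change is gcd(1, new_value).
This can be at most 1.
Since 1 = old gcd 1, the gcd can only stay the same or decrease.

Answer: no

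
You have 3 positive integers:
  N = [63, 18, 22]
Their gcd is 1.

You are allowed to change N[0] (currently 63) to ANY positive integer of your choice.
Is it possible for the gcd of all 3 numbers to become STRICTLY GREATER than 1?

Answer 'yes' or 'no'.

Answer: yes

Derivation:
Current gcd = 1
gcd of all OTHER numbers (without N[0]=63): gcd([18, 22]) = 2
The new gcd after any change is gcd(2, new_value).
This can be at most 2.
Since 2 > old gcd 1, the gcd CAN increase (e.g., set N[0] = 2).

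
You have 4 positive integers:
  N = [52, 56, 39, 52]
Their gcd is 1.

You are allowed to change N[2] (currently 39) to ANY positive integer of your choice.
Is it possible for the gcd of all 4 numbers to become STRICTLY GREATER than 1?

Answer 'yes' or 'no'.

Answer: yes

Derivation:
Current gcd = 1
gcd of all OTHER numbers (without N[2]=39): gcd([52, 56, 52]) = 4
The new gcd after any change is gcd(4, new_value).
This can be at most 4.
Since 4 > old gcd 1, the gcd CAN increase (e.g., set N[2] = 4).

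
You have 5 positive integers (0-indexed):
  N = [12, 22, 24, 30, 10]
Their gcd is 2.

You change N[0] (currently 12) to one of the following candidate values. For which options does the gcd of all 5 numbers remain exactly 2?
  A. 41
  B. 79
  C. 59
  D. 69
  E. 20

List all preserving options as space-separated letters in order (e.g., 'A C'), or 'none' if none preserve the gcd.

Old gcd = 2; gcd of others (without N[0]) = 2
New gcd for candidate v: gcd(2, v). Preserves old gcd iff gcd(2, v) = 2.
  Option A: v=41, gcd(2,41)=1 -> changes
  Option B: v=79, gcd(2,79)=1 -> changes
  Option C: v=59, gcd(2,59)=1 -> changes
  Option D: v=69, gcd(2,69)=1 -> changes
  Option E: v=20, gcd(2,20)=2 -> preserves

Answer: E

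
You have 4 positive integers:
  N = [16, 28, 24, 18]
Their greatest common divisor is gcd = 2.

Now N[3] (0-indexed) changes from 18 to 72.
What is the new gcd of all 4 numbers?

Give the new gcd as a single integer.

Answer: 4

Derivation:
Numbers: [16, 28, 24, 18], gcd = 2
Change: index 3, 18 -> 72
gcd of the OTHER numbers (without index 3): gcd([16, 28, 24]) = 4
New gcd = gcd(g_others, new_val) = gcd(4, 72) = 4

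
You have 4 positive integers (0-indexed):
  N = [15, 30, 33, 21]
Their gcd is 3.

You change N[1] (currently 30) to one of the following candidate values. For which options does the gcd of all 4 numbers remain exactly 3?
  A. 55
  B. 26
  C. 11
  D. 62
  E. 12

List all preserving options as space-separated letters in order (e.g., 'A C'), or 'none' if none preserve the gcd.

Old gcd = 3; gcd of others (without N[1]) = 3
New gcd for candidate v: gcd(3, v). Preserves old gcd iff gcd(3, v) = 3.
  Option A: v=55, gcd(3,55)=1 -> changes
  Option B: v=26, gcd(3,26)=1 -> changes
  Option C: v=11, gcd(3,11)=1 -> changes
  Option D: v=62, gcd(3,62)=1 -> changes
  Option E: v=12, gcd(3,12)=3 -> preserves

Answer: E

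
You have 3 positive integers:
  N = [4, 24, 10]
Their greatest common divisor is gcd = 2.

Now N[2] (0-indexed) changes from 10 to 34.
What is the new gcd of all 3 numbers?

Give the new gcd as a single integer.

Numbers: [4, 24, 10], gcd = 2
Change: index 2, 10 -> 34
gcd of the OTHER numbers (without index 2): gcd([4, 24]) = 4
New gcd = gcd(g_others, new_val) = gcd(4, 34) = 2

Answer: 2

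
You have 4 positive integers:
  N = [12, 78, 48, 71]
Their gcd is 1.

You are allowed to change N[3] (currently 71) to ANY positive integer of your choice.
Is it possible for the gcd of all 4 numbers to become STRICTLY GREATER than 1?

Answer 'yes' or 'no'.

Answer: yes

Derivation:
Current gcd = 1
gcd of all OTHER numbers (without N[3]=71): gcd([12, 78, 48]) = 6
The new gcd after any change is gcd(6, new_value).
This can be at most 6.
Since 6 > old gcd 1, the gcd CAN increase (e.g., set N[3] = 6).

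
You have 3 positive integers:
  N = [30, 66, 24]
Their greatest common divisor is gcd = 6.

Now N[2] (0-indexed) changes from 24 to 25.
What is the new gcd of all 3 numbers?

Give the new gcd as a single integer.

Numbers: [30, 66, 24], gcd = 6
Change: index 2, 24 -> 25
gcd of the OTHER numbers (without index 2): gcd([30, 66]) = 6
New gcd = gcd(g_others, new_val) = gcd(6, 25) = 1

Answer: 1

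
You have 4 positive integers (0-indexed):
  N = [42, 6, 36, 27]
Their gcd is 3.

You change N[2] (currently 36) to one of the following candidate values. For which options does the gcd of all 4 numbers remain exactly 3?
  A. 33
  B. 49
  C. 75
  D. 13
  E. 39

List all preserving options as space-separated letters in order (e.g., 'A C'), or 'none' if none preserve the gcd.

Answer: A C E

Derivation:
Old gcd = 3; gcd of others (without N[2]) = 3
New gcd for candidate v: gcd(3, v). Preserves old gcd iff gcd(3, v) = 3.
  Option A: v=33, gcd(3,33)=3 -> preserves
  Option B: v=49, gcd(3,49)=1 -> changes
  Option C: v=75, gcd(3,75)=3 -> preserves
  Option D: v=13, gcd(3,13)=1 -> changes
  Option E: v=39, gcd(3,39)=3 -> preserves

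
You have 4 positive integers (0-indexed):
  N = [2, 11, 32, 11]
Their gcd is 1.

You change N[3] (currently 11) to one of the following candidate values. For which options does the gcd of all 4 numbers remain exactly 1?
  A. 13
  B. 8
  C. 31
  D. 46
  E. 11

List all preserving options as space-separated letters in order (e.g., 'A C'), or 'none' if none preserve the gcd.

Old gcd = 1; gcd of others (without N[3]) = 1
New gcd for candidate v: gcd(1, v). Preserves old gcd iff gcd(1, v) = 1.
  Option A: v=13, gcd(1,13)=1 -> preserves
  Option B: v=8, gcd(1,8)=1 -> preserves
  Option C: v=31, gcd(1,31)=1 -> preserves
  Option D: v=46, gcd(1,46)=1 -> preserves
  Option E: v=11, gcd(1,11)=1 -> preserves

Answer: A B C D E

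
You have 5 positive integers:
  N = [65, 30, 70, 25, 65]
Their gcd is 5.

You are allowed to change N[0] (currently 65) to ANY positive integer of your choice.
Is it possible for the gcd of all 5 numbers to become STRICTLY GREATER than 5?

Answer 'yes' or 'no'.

Answer: no

Derivation:
Current gcd = 5
gcd of all OTHER numbers (without N[0]=65): gcd([30, 70, 25, 65]) = 5
The new gcd after any change is gcd(5, new_value).
This can be at most 5.
Since 5 = old gcd 5, the gcd can only stay the same or decrease.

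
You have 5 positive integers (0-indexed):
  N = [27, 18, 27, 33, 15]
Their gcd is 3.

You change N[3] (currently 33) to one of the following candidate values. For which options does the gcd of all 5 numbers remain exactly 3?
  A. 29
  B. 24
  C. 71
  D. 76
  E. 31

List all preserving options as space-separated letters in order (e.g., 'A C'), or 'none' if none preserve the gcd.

Old gcd = 3; gcd of others (without N[3]) = 3
New gcd for candidate v: gcd(3, v). Preserves old gcd iff gcd(3, v) = 3.
  Option A: v=29, gcd(3,29)=1 -> changes
  Option B: v=24, gcd(3,24)=3 -> preserves
  Option C: v=71, gcd(3,71)=1 -> changes
  Option D: v=76, gcd(3,76)=1 -> changes
  Option E: v=31, gcd(3,31)=1 -> changes

Answer: B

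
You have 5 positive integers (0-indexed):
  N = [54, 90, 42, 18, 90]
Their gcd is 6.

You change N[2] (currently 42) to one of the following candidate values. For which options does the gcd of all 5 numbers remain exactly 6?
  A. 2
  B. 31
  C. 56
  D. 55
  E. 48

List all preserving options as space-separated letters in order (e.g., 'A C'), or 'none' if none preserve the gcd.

Answer: E

Derivation:
Old gcd = 6; gcd of others (without N[2]) = 18
New gcd for candidate v: gcd(18, v). Preserves old gcd iff gcd(18, v) = 6.
  Option A: v=2, gcd(18,2)=2 -> changes
  Option B: v=31, gcd(18,31)=1 -> changes
  Option C: v=56, gcd(18,56)=2 -> changes
  Option D: v=55, gcd(18,55)=1 -> changes
  Option E: v=48, gcd(18,48)=6 -> preserves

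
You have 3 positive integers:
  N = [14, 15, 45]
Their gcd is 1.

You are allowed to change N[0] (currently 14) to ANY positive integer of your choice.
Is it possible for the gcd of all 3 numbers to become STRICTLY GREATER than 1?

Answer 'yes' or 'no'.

Answer: yes

Derivation:
Current gcd = 1
gcd of all OTHER numbers (without N[0]=14): gcd([15, 45]) = 15
The new gcd after any change is gcd(15, new_value).
This can be at most 15.
Since 15 > old gcd 1, the gcd CAN increase (e.g., set N[0] = 15).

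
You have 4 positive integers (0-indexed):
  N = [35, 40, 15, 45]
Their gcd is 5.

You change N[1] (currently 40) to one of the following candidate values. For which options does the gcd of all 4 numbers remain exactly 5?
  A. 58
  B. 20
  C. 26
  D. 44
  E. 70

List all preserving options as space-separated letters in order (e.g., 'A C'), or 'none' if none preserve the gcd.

Old gcd = 5; gcd of others (without N[1]) = 5
New gcd for candidate v: gcd(5, v). Preserves old gcd iff gcd(5, v) = 5.
  Option A: v=58, gcd(5,58)=1 -> changes
  Option B: v=20, gcd(5,20)=5 -> preserves
  Option C: v=26, gcd(5,26)=1 -> changes
  Option D: v=44, gcd(5,44)=1 -> changes
  Option E: v=70, gcd(5,70)=5 -> preserves

Answer: B E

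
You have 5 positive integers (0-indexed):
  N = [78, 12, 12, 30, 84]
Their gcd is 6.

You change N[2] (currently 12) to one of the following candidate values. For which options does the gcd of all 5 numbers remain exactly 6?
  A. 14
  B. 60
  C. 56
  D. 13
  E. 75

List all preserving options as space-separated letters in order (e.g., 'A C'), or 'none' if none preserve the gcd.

Answer: B

Derivation:
Old gcd = 6; gcd of others (without N[2]) = 6
New gcd for candidate v: gcd(6, v). Preserves old gcd iff gcd(6, v) = 6.
  Option A: v=14, gcd(6,14)=2 -> changes
  Option B: v=60, gcd(6,60)=6 -> preserves
  Option C: v=56, gcd(6,56)=2 -> changes
  Option D: v=13, gcd(6,13)=1 -> changes
  Option E: v=75, gcd(6,75)=3 -> changes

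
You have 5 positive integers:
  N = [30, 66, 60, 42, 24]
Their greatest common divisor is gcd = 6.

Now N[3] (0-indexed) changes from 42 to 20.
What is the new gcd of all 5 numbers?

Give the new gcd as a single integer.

Answer: 2

Derivation:
Numbers: [30, 66, 60, 42, 24], gcd = 6
Change: index 3, 42 -> 20
gcd of the OTHER numbers (without index 3): gcd([30, 66, 60, 24]) = 6
New gcd = gcd(g_others, new_val) = gcd(6, 20) = 2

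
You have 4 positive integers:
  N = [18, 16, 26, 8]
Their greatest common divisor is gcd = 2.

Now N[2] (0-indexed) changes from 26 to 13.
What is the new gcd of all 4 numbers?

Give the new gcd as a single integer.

Numbers: [18, 16, 26, 8], gcd = 2
Change: index 2, 26 -> 13
gcd of the OTHER numbers (without index 2): gcd([18, 16, 8]) = 2
New gcd = gcd(g_others, new_val) = gcd(2, 13) = 1

Answer: 1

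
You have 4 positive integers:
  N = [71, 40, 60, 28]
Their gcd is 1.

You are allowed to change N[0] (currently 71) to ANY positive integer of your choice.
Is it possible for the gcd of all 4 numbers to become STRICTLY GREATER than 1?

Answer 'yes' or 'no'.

Answer: yes

Derivation:
Current gcd = 1
gcd of all OTHER numbers (without N[0]=71): gcd([40, 60, 28]) = 4
The new gcd after any change is gcd(4, new_value).
This can be at most 4.
Since 4 > old gcd 1, the gcd CAN increase (e.g., set N[0] = 4).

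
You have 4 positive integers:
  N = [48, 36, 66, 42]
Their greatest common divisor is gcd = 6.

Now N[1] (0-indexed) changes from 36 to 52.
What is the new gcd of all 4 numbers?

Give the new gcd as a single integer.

Numbers: [48, 36, 66, 42], gcd = 6
Change: index 1, 36 -> 52
gcd of the OTHER numbers (without index 1): gcd([48, 66, 42]) = 6
New gcd = gcd(g_others, new_val) = gcd(6, 52) = 2

Answer: 2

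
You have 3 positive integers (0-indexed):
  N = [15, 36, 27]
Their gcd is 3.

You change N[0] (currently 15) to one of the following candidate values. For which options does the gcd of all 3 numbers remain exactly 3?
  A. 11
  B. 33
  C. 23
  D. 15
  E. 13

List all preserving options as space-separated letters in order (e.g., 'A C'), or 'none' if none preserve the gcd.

Old gcd = 3; gcd of others (without N[0]) = 9
New gcd for candidate v: gcd(9, v). Preserves old gcd iff gcd(9, v) = 3.
  Option A: v=11, gcd(9,11)=1 -> changes
  Option B: v=33, gcd(9,33)=3 -> preserves
  Option C: v=23, gcd(9,23)=1 -> changes
  Option D: v=15, gcd(9,15)=3 -> preserves
  Option E: v=13, gcd(9,13)=1 -> changes

Answer: B D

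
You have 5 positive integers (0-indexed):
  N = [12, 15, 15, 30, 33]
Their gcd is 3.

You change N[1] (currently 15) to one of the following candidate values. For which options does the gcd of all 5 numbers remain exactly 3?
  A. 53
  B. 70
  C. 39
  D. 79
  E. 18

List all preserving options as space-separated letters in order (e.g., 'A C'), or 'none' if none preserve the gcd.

Old gcd = 3; gcd of others (without N[1]) = 3
New gcd for candidate v: gcd(3, v). Preserves old gcd iff gcd(3, v) = 3.
  Option A: v=53, gcd(3,53)=1 -> changes
  Option B: v=70, gcd(3,70)=1 -> changes
  Option C: v=39, gcd(3,39)=3 -> preserves
  Option D: v=79, gcd(3,79)=1 -> changes
  Option E: v=18, gcd(3,18)=3 -> preserves

Answer: C E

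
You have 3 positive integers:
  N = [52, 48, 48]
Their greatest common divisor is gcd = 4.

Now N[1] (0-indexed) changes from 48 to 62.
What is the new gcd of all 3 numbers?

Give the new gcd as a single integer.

Numbers: [52, 48, 48], gcd = 4
Change: index 1, 48 -> 62
gcd of the OTHER numbers (without index 1): gcd([52, 48]) = 4
New gcd = gcd(g_others, new_val) = gcd(4, 62) = 2

Answer: 2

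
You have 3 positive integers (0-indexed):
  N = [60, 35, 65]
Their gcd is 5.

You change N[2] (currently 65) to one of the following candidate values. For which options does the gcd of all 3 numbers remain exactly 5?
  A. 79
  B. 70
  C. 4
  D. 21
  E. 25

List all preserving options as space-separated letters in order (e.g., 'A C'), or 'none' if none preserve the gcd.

Old gcd = 5; gcd of others (without N[2]) = 5
New gcd for candidate v: gcd(5, v). Preserves old gcd iff gcd(5, v) = 5.
  Option A: v=79, gcd(5,79)=1 -> changes
  Option B: v=70, gcd(5,70)=5 -> preserves
  Option C: v=4, gcd(5,4)=1 -> changes
  Option D: v=21, gcd(5,21)=1 -> changes
  Option E: v=25, gcd(5,25)=5 -> preserves

Answer: B E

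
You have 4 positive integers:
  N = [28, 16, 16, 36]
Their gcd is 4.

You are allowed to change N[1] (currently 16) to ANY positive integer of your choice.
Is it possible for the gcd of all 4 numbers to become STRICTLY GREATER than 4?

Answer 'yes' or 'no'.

Answer: no

Derivation:
Current gcd = 4
gcd of all OTHER numbers (without N[1]=16): gcd([28, 16, 36]) = 4
The new gcd after any change is gcd(4, new_value).
This can be at most 4.
Since 4 = old gcd 4, the gcd can only stay the same or decrease.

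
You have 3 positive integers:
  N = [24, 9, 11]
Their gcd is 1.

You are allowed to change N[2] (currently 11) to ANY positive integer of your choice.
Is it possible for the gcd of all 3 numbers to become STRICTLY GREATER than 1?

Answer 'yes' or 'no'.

Current gcd = 1
gcd of all OTHER numbers (without N[2]=11): gcd([24, 9]) = 3
The new gcd after any change is gcd(3, new_value).
This can be at most 3.
Since 3 > old gcd 1, the gcd CAN increase (e.g., set N[2] = 3).

Answer: yes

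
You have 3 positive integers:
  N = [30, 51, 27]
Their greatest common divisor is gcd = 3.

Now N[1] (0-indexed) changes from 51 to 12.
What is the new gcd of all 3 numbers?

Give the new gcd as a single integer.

Answer: 3

Derivation:
Numbers: [30, 51, 27], gcd = 3
Change: index 1, 51 -> 12
gcd of the OTHER numbers (without index 1): gcd([30, 27]) = 3
New gcd = gcd(g_others, new_val) = gcd(3, 12) = 3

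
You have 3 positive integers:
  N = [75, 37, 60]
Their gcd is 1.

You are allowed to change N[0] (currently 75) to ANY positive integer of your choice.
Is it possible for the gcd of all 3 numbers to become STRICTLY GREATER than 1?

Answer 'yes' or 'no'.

Current gcd = 1
gcd of all OTHER numbers (without N[0]=75): gcd([37, 60]) = 1
The new gcd after any change is gcd(1, new_value).
This can be at most 1.
Since 1 = old gcd 1, the gcd can only stay the same or decrease.

Answer: no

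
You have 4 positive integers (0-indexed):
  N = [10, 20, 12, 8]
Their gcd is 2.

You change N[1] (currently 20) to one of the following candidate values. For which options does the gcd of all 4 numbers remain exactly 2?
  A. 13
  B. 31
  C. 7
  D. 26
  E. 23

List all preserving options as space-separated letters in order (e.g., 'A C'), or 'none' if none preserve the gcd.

Old gcd = 2; gcd of others (without N[1]) = 2
New gcd for candidate v: gcd(2, v). Preserves old gcd iff gcd(2, v) = 2.
  Option A: v=13, gcd(2,13)=1 -> changes
  Option B: v=31, gcd(2,31)=1 -> changes
  Option C: v=7, gcd(2,7)=1 -> changes
  Option D: v=26, gcd(2,26)=2 -> preserves
  Option E: v=23, gcd(2,23)=1 -> changes

Answer: D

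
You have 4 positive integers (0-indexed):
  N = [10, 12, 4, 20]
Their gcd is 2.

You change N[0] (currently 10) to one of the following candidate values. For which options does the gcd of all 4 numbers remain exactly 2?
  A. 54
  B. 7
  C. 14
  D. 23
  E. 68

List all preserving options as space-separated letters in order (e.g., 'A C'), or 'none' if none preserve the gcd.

Old gcd = 2; gcd of others (without N[0]) = 4
New gcd for candidate v: gcd(4, v). Preserves old gcd iff gcd(4, v) = 2.
  Option A: v=54, gcd(4,54)=2 -> preserves
  Option B: v=7, gcd(4,7)=1 -> changes
  Option C: v=14, gcd(4,14)=2 -> preserves
  Option D: v=23, gcd(4,23)=1 -> changes
  Option E: v=68, gcd(4,68)=4 -> changes

Answer: A C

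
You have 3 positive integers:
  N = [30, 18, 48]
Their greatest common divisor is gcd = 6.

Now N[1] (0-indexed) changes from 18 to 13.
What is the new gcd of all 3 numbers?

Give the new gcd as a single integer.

Answer: 1

Derivation:
Numbers: [30, 18, 48], gcd = 6
Change: index 1, 18 -> 13
gcd of the OTHER numbers (without index 1): gcd([30, 48]) = 6
New gcd = gcd(g_others, new_val) = gcd(6, 13) = 1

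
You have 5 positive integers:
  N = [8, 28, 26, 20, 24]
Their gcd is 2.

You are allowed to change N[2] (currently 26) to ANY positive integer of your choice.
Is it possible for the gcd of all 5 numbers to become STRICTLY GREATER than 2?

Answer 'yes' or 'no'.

Current gcd = 2
gcd of all OTHER numbers (without N[2]=26): gcd([8, 28, 20, 24]) = 4
The new gcd after any change is gcd(4, new_value).
This can be at most 4.
Since 4 > old gcd 2, the gcd CAN increase (e.g., set N[2] = 4).

Answer: yes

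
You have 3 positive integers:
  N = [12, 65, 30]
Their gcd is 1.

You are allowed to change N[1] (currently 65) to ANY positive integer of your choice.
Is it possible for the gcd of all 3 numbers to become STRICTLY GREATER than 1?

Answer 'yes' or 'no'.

Current gcd = 1
gcd of all OTHER numbers (without N[1]=65): gcd([12, 30]) = 6
The new gcd after any change is gcd(6, new_value).
This can be at most 6.
Since 6 > old gcd 1, the gcd CAN increase (e.g., set N[1] = 6).

Answer: yes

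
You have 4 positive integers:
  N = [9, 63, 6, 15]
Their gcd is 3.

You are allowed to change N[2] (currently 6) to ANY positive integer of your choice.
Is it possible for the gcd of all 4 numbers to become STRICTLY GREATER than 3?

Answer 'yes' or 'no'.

Answer: no

Derivation:
Current gcd = 3
gcd of all OTHER numbers (without N[2]=6): gcd([9, 63, 15]) = 3
The new gcd after any change is gcd(3, new_value).
This can be at most 3.
Since 3 = old gcd 3, the gcd can only stay the same or decrease.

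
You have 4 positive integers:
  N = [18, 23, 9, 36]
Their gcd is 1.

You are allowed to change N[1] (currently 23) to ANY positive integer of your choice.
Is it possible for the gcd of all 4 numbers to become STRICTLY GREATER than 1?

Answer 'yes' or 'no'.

Answer: yes

Derivation:
Current gcd = 1
gcd of all OTHER numbers (without N[1]=23): gcd([18, 9, 36]) = 9
The new gcd after any change is gcd(9, new_value).
This can be at most 9.
Since 9 > old gcd 1, the gcd CAN increase (e.g., set N[1] = 9).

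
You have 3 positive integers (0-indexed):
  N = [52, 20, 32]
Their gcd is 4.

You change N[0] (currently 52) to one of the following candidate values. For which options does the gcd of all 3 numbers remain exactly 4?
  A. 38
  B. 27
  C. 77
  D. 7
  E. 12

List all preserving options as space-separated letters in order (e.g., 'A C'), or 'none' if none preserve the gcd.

Old gcd = 4; gcd of others (without N[0]) = 4
New gcd for candidate v: gcd(4, v). Preserves old gcd iff gcd(4, v) = 4.
  Option A: v=38, gcd(4,38)=2 -> changes
  Option B: v=27, gcd(4,27)=1 -> changes
  Option C: v=77, gcd(4,77)=1 -> changes
  Option D: v=7, gcd(4,7)=1 -> changes
  Option E: v=12, gcd(4,12)=4 -> preserves

Answer: E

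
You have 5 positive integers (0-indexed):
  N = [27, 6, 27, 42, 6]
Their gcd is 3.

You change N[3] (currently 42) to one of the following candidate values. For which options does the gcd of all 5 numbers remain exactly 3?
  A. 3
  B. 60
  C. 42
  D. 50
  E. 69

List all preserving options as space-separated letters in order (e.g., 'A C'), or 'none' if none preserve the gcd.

Old gcd = 3; gcd of others (without N[3]) = 3
New gcd for candidate v: gcd(3, v). Preserves old gcd iff gcd(3, v) = 3.
  Option A: v=3, gcd(3,3)=3 -> preserves
  Option B: v=60, gcd(3,60)=3 -> preserves
  Option C: v=42, gcd(3,42)=3 -> preserves
  Option D: v=50, gcd(3,50)=1 -> changes
  Option E: v=69, gcd(3,69)=3 -> preserves

Answer: A B C E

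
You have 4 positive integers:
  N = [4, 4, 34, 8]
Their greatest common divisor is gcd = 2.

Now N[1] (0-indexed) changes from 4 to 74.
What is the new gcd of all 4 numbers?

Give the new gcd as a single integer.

Answer: 2

Derivation:
Numbers: [4, 4, 34, 8], gcd = 2
Change: index 1, 4 -> 74
gcd of the OTHER numbers (without index 1): gcd([4, 34, 8]) = 2
New gcd = gcd(g_others, new_val) = gcd(2, 74) = 2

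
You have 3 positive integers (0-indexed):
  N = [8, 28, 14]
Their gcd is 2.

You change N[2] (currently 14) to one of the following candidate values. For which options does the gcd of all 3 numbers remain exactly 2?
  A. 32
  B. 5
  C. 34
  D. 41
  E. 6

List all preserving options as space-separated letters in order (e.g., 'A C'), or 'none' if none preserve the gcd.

Old gcd = 2; gcd of others (without N[2]) = 4
New gcd for candidate v: gcd(4, v). Preserves old gcd iff gcd(4, v) = 2.
  Option A: v=32, gcd(4,32)=4 -> changes
  Option B: v=5, gcd(4,5)=1 -> changes
  Option C: v=34, gcd(4,34)=2 -> preserves
  Option D: v=41, gcd(4,41)=1 -> changes
  Option E: v=6, gcd(4,6)=2 -> preserves

Answer: C E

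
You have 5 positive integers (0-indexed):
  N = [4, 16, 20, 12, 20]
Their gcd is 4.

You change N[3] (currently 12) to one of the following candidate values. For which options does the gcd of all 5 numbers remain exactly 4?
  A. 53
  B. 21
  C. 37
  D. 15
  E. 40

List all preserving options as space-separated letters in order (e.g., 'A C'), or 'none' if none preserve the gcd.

Answer: E

Derivation:
Old gcd = 4; gcd of others (without N[3]) = 4
New gcd for candidate v: gcd(4, v). Preserves old gcd iff gcd(4, v) = 4.
  Option A: v=53, gcd(4,53)=1 -> changes
  Option B: v=21, gcd(4,21)=1 -> changes
  Option C: v=37, gcd(4,37)=1 -> changes
  Option D: v=15, gcd(4,15)=1 -> changes
  Option E: v=40, gcd(4,40)=4 -> preserves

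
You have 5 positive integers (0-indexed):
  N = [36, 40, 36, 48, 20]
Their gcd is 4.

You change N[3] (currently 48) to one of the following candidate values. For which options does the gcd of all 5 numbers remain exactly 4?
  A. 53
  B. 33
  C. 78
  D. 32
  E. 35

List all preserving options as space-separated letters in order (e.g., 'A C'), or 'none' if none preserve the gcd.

Answer: D

Derivation:
Old gcd = 4; gcd of others (without N[3]) = 4
New gcd for candidate v: gcd(4, v). Preserves old gcd iff gcd(4, v) = 4.
  Option A: v=53, gcd(4,53)=1 -> changes
  Option B: v=33, gcd(4,33)=1 -> changes
  Option C: v=78, gcd(4,78)=2 -> changes
  Option D: v=32, gcd(4,32)=4 -> preserves
  Option E: v=35, gcd(4,35)=1 -> changes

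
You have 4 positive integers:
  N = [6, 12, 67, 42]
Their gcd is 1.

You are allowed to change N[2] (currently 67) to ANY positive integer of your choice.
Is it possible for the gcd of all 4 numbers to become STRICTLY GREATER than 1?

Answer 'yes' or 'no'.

Current gcd = 1
gcd of all OTHER numbers (without N[2]=67): gcd([6, 12, 42]) = 6
The new gcd after any change is gcd(6, new_value).
This can be at most 6.
Since 6 > old gcd 1, the gcd CAN increase (e.g., set N[2] = 6).

Answer: yes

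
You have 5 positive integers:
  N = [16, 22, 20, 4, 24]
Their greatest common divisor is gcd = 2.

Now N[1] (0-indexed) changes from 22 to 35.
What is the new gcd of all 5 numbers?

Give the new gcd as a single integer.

Numbers: [16, 22, 20, 4, 24], gcd = 2
Change: index 1, 22 -> 35
gcd of the OTHER numbers (without index 1): gcd([16, 20, 4, 24]) = 4
New gcd = gcd(g_others, new_val) = gcd(4, 35) = 1

Answer: 1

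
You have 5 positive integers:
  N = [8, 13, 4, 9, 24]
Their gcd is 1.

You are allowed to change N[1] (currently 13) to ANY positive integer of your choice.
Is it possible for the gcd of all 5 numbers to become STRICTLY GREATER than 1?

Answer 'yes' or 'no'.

Current gcd = 1
gcd of all OTHER numbers (without N[1]=13): gcd([8, 4, 9, 24]) = 1
The new gcd after any change is gcd(1, new_value).
This can be at most 1.
Since 1 = old gcd 1, the gcd can only stay the same or decrease.

Answer: no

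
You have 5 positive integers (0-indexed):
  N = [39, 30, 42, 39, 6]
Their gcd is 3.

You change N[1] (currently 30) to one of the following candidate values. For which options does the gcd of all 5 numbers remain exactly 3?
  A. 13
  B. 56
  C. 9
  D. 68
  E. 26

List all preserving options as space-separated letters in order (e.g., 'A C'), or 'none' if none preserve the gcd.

Answer: C

Derivation:
Old gcd = 3; gcd of others (without N[1]) = 3
New gcd for candidate v: gcd(3, v). Preserves old gcd iff gcd(3, v) = 3.
  Option A: v=13, gcd(3,13)=1 -> changes
  Option B: v=56, gcd(3,56)=1 -> changes
  Option C: v=9, gcd(3,9)=3 -> preserves
  Option D: v=68, gcd(3,68)=1 -> changes
  Option E: v=26, gcd(3,26)=1 -> changes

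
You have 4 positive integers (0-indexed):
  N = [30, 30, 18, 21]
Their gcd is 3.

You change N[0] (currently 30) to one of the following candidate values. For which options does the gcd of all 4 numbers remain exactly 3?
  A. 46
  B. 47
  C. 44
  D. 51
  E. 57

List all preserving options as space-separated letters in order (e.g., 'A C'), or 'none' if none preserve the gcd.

Answer: D E

Derivation:
Old gcd = 3; gcd of others (without N[0]) = 3
New gcd for candidate v: gcd(3, v). Preserves old gcd iff gcd(3, v) = 3.
  Option A: v=46, gcd(3,46)=1 -> changes
  Option B: v=47, gcd(3,47)=1 -> changes
  Option C: v=44, gcd(3,44)=1 -> changes
  Option D: v=51, gcd(3,51)=3 -> preserves
  Option E: v=57, gcd(3,57)=3 -> preserves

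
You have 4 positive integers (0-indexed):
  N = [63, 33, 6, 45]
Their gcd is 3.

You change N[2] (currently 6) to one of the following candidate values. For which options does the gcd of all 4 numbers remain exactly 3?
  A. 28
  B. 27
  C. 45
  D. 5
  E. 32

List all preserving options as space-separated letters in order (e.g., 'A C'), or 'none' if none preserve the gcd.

Answer: B C

Derivation:
Old gcd = 3; gcd of others (without N[2]) = 3
New gcd for candidate v: gcd(3, v). Preserves old gcd iff gcd(3, v) = 3.
  Option A: v=28, gcd(3,28)=1 -> changes
  Option B: v=27, gcd(3,27)=3 -> preserves
  Option C: v=45, gcd(3,45)=3 -> preserves
  Option D: v=5, gcd(3,5)=1 -> changes
  Option E: v=32, gcd(3,32)=1 -> changes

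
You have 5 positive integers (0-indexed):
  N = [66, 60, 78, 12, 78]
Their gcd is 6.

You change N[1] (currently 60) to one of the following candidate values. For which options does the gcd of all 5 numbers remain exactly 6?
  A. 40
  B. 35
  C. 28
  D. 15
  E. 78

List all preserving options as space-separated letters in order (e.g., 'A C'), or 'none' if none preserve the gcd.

Old gcd = 6; gcd of others (without N[1]) = 6
New gcd for candidate v: gcd(6, v). Preserves old gcd iff gcd(6, v) = 6.
  Option A: v=40, gcd(6,40)=2 -> changes
  Option B: v=35, gcd(6,35)=1 -> changes
  Option C: v=28, gcd(6,28)=2 -> changes
  Option D: v=15, gcd(6,15)=3 -> changes
  Option E: v=78, gcd(6,78)=6 -> preserves

Answer: E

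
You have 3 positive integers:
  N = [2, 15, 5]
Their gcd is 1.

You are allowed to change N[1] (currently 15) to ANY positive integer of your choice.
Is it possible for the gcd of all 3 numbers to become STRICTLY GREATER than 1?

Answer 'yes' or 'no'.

Answer: no

Derivation:
Current gcd = 1
gcd of all OTHER numbers (without N[1]=15): gcd([2, 5]) = 1
The new gcd after any change is gcd(1, new_value).
This can be at most 1.
Since 1 = old gcd 1, the gcd can only stay the same or decrease.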